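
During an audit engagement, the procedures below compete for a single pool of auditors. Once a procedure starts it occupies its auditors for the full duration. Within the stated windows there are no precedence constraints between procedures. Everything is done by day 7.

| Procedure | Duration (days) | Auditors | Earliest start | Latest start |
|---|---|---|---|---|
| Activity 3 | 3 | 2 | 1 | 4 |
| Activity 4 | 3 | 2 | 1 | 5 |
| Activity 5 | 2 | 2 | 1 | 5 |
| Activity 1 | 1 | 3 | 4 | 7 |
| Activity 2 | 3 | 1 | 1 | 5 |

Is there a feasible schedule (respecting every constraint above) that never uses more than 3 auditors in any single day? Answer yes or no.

no

Total auditor-days = 22; over 7 days the average is 22/7 > 3, so some day must exceed 3.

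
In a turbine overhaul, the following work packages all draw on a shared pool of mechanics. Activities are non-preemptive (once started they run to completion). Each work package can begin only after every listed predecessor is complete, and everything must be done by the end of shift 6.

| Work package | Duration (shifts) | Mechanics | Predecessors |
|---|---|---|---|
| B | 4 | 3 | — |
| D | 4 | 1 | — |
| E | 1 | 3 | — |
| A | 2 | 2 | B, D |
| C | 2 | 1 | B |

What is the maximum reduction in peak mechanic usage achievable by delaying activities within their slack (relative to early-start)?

Early-start peak: s1:7  s2:4  s3:4  s4:4  s5:3  s6:3 ⇒ 7.
Leveled (B@1, D@1, E@5, A@5, C@5): s1:4  s2:4  s3:4  s4:4  s5:6  s6:3 ⇒ 6.
Reduction 7 − 6 = 1.

1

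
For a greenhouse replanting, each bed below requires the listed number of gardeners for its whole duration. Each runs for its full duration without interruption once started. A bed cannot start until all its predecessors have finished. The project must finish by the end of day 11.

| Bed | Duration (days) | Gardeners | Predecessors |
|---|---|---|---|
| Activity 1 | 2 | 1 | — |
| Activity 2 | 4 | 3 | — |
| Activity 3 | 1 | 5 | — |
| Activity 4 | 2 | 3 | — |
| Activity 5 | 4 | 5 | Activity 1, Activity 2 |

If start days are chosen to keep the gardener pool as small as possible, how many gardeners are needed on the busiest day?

5

Early-start (Activity 1@1, Activity 2@1, Activity 3@1, Activity 4@1, Activity 5@5) gives peak 12: d1:12  d2:7  d3:3  d4:3  d5:5  d6:5  d7:5  d8:5  d9:0  d10:0  d11:0.
Shift Activity 3→5, Activity 4→6, Activity 5→8.
Schedule Activity 1@1, Activity 2@1, Activity 3@5, Activity 4@6, Activity 5@8: d1:4  d2:4  d3:3  d4:3  d5:5  d6:3  d7:3  d8:5  d9:5  d10:5  d11:5 — peak 5.
Total gardener-days = 45 over 11 days ⇒ peak ≥ ⌈45/11⌉ = 5, so 5 is optimal.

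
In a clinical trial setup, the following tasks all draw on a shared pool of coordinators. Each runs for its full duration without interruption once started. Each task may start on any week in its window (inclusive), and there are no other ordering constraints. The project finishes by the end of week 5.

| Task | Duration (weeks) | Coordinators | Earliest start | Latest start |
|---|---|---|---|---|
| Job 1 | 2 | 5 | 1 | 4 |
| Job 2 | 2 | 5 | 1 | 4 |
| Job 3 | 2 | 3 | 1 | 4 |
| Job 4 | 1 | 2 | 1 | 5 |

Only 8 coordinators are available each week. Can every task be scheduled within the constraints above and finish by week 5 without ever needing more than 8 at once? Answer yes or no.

yes

Schedule Job 1@1, Job 2@3, Job 3@1, Job 4@3: w1:8  w2:8  w3:7  w4:5  w5:0 — peak 8 ≤ 8.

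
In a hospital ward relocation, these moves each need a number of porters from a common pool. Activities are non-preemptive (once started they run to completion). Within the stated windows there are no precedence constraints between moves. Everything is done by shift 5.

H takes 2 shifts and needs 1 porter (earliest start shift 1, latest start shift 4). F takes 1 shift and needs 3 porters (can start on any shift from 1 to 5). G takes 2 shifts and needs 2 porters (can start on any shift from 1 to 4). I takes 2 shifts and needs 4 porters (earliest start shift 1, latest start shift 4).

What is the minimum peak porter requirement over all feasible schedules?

4

Early-start (H@1, F@1, G@1, I@1) gives peak 10: s1:10  s2:7  s3:0  s4:0  s5:0.
Shift G→2, I→4.
Schedule H@1, F@1, G@2, I@4: s1:4  s2:3  s3:2  s4:4  s5:4 — peak 4.
Total porter-shifts = 17 over 5 shifts ⇒ peak ≥ ⌈17/5⌉ = 4, so 4 is optimal.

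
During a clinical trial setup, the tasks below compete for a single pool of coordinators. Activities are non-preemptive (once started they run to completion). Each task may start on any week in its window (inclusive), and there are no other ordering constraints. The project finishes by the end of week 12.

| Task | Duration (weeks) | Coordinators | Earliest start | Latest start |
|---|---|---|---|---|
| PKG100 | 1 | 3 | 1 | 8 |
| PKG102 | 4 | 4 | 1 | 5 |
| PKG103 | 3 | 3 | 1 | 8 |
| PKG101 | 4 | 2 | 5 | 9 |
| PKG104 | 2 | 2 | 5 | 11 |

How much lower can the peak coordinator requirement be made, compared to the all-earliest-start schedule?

Early-start peak: w1:10  w2:7  w3:7  w4:4  w5:4  w6:4  w7:2  w8:2  w9:0  w10:0  w11:0  w12:0 ⇒ 10.
Leveled (PKG100@1, PKG102@2, PKG103@6, PKG101@9, PKG104@9): w1:3  w2:4  w3:4  w4:4  w5:4  w6:3  w7:3  w8:3  w9:4  w10:4  w11:2  w12:2 ⇒ 4.
Reduction 10 − 4 = 6.

6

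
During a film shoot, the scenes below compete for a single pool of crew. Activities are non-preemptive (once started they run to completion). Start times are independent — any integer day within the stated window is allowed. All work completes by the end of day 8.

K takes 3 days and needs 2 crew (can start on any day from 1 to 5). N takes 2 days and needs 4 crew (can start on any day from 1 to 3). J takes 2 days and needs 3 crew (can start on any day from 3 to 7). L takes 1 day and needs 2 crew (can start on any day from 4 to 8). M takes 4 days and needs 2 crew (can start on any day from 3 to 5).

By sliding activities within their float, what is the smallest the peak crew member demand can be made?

4

Early-start (K@1, N@1, J@3, L@4, M@3) gives peak 7: d1:6  d2:6  d3:7  d4:7  d5:2  d6:2  d7:0  d8:0.
Shift K→3, J→7, L→6.
Schedule K@3, N@1, J@7, L@6, M@3: d1:4  d2:4  d3:4  d4:4  d5:4  d6:4  d7:3  d8:3 — peak 4.
Total crew member-days = 30 over 8 days ⇒ peak ≥ ⌈30/8⌉ = 4, so 4 is optimal.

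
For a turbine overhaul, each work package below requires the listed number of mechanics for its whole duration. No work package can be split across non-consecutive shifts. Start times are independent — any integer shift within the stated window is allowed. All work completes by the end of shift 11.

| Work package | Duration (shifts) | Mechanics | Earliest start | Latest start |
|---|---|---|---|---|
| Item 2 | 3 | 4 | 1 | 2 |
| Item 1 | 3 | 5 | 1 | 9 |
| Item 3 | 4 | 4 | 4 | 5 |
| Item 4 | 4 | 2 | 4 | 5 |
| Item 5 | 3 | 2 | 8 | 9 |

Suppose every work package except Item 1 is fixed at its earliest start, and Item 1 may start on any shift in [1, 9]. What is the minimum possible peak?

7

Item 1@1: s1:9  s2:9  s3:9  s4:6  s5:6  s6:6  s7:6  s8:2  s9:2  s10:2  s11:0 → peak 9
Item 1@2: s1:4  s2:9  s3:9  s4:11  s5:6  s6:6  s7:6  s8:2  s9:2  s10:2  s11:0 → peak 11
Item 1@3: s1:4  s2:4  s3:9  s4:11  s5:11  s6:6  s7:6  s8:2  s9:2  s10:2  s11:0 → peak 11
Item 1@4: s1:4  s2:4  s3:4  s4:11  s5:11  s6:11  s7:6  s8:2  s9:2  s10:2  s11:0 → peak 11
Item 1@5: s1:4  s2:4  s3:4  s4:6  s5:11  s6:11  s7:11  s8:2  s9:2  s10:2  s11:0 → peak 11
Item 1@6: s1:4  s2:4  s3:4  s4:6  s5:6  s6:11  s7:11  s8:7  s9:2  s10:2  s11:0 → peak 11
Item 1@7: s1:4  s2:4  s3:4  s4:6  s5:6  s6:6  s7:11  s8:7  s9:7  s10:2  s11:0 → peak 11
Item 1@8: s1:4  s2:4  s3:4  s4:6  s5:6  s6:6  s7:6  s8:7  s9:7  s10:7  s11:0 → peak 7
Item 1@9: s1:4  s2:4  s3:4  s4:6  s5:6  s6:6  s7:6  s8:2  s9:7  s10:7  s11:5 → peak 7
Best is Item 1@8, peak 7.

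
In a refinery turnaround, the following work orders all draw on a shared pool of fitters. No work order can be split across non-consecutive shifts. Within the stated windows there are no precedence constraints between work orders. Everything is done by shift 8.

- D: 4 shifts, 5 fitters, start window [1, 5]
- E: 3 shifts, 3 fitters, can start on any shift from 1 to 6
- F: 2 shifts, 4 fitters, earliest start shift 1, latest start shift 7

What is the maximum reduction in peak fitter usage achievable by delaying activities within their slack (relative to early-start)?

5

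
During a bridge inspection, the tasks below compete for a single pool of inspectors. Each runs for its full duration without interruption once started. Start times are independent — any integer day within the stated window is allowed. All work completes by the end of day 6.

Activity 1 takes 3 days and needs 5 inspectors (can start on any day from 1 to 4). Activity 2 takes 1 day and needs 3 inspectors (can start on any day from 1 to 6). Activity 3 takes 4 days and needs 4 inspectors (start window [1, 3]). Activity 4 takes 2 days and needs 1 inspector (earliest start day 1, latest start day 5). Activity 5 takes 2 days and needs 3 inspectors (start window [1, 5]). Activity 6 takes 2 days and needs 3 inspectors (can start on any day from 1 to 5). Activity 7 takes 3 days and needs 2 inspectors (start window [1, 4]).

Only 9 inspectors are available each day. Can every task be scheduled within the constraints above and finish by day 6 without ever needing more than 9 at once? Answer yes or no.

yes

Schedule Activity 1@1, Activity 2@4, Activity 3@1, Activity 4@5, Activity 5@5, Activity 6@5, Activity 7@4: d1:9  d2:9  d3:9  d4:9  d5:9  d6:9 — peak 9 ≤ 9.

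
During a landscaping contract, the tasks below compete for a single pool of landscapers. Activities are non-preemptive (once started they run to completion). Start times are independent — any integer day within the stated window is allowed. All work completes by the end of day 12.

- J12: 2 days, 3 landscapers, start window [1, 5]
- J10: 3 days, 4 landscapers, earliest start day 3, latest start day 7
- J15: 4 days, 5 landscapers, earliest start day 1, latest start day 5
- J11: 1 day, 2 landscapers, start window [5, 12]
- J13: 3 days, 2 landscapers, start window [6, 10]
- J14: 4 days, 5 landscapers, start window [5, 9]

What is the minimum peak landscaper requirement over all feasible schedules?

Early-start (J12@1, J10@3, J15@1, J11@5, J13@6, J14@5) gives peak 11: d1:8  d2:8  d3:9  d4:9  d5:11  d6:7  d7:7  d8:7  d9:0  d10:0  d11:0  d12:0.
Shift J12→5, J10→5, J11→7, J13→8, J14→8.
Schedule J12@5, J10@5, J15@1, J11@7, J13@8, J14@8: d1:5  d2:5  d3:5  d4:5  d5:7  d6:7  d7:6  d8:7  d9:7  d10:7  d11:5  d12:0 — peak 7.

7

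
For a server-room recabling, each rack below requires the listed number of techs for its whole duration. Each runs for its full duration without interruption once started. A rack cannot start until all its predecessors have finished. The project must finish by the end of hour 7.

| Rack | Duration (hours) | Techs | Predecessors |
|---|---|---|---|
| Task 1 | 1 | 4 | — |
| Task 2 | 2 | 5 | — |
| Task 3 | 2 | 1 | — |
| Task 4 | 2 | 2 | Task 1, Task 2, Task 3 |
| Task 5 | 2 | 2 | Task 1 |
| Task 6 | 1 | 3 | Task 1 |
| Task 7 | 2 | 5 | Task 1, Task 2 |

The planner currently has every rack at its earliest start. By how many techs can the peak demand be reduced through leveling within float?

Early-start peak: h1:10  h2:11  h3:9  h4:7  h5:0  h6:0  h7:0 ⇒ 11.
Leveled (Task 1@1, Task 2@2, Task 3@1, Task 4@4, Task 5@3, Task 6@4, Task 7@5): h1:5  h2:6  h3:7  h4:7  h5:7  h6:5  h7:0 ⇒ 7.
Reduction 11 − 7 = 4.

4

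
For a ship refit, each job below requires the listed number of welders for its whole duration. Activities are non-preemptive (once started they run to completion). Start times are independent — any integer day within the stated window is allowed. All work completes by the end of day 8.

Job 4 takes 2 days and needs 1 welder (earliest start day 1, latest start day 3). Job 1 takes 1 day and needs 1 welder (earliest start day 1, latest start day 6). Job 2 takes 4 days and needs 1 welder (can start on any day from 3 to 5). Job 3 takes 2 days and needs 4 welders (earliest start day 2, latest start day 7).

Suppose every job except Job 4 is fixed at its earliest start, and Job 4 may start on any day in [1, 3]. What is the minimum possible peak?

5

Job 4@1: d1:2  d2:5  d3:5  d4:1  d5:1  d6:1  d7:0  d8:0 → peak 5
Job 4@2: d1:1  d2:5  d3:6  d4:1  d5:1  d6:1  d7:0  d8:0 → peak 6
Job 4@3: d1:1  d2:4  d3:6  d4:2  d5:1  d6:1  d7:0  d8:0 → peak 6
Best is Job 4@1, peak 5.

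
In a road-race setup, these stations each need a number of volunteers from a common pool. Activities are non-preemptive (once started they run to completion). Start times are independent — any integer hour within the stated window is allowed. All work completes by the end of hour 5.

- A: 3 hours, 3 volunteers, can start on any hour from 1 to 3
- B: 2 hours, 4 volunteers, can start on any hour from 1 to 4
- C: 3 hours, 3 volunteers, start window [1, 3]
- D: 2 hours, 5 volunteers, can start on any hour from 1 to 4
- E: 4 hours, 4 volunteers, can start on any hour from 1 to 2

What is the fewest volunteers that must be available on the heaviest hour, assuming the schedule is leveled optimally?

Early-start (A@1, B@1, C@1, D@1, E@1) gives peak 19: h1:19  h2:19  h3:10  h4:4  h5:0.
Shift C→3, D→4.
Schedule A@1, B@1, C@3, D@4, E@1: h1:11  h2:11  h3:10  h4:12  h5:8 — peak 12.

12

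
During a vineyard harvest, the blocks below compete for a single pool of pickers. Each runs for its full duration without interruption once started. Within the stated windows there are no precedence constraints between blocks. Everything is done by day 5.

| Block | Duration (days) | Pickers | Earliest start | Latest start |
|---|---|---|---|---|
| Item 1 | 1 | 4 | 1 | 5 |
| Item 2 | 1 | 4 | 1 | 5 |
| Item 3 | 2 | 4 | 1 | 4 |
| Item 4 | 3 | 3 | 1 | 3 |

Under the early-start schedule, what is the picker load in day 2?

7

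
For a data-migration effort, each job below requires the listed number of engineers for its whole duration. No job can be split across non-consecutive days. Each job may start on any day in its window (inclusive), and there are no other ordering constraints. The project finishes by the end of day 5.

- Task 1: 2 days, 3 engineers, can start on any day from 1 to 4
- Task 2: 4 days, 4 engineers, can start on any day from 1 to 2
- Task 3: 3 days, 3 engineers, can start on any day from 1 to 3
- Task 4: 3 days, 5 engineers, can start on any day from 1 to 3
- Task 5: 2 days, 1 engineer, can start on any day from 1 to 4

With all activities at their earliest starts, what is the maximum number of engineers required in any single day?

16

Early-start schedule: Task 1@1, Task 2@1, Task 3@1, Task 4@1, Task 5@1.
Load per day: day 1: 16, day 2: 16, day 3: 12, day 4: 4, day 5: 0.
Peak is 16.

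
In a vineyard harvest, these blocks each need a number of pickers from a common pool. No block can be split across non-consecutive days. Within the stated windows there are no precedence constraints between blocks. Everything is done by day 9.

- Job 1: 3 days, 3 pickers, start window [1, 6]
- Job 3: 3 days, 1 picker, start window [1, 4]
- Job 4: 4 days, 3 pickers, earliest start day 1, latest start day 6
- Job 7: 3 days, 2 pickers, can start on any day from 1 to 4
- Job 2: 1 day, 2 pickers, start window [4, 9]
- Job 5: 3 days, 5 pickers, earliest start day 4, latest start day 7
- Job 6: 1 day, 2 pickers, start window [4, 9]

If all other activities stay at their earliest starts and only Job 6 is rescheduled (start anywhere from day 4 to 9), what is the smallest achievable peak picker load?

10

Job 6@4: d1:9  d2:9  d3:9  d4:12  d5:5  d6:5  d7:0  d8:0  d9:0 → peak 12
Job 6@5: d1:9  d2:9  d3:9  d4:10  d5:7  d6:5  d7:0  d8:0  d9:0 → peak 10
Job 6@6: d1:9  d2:9  d3:9  d4:10  d5:5  d6:7  d7:0  d8:0  d9:0 → peak 10
Job 6@7: d1:9  d2:9  d3:9  d4:10  d5:5  d6:5  d7:2  d8:0  d9:0 → peak 10
Job 6@8: d1:9  d2:9  d3:9  d4:10  d5:5  d6:5  d7:0  d8:2  d9:0 → peak 10
Job 6@9: d1:9  d2:9  d3:9  d4:10  d5:5  d6:5  d7:0  d8:0  d9:2 → peak 10
Best is Job 6@5, peak 10.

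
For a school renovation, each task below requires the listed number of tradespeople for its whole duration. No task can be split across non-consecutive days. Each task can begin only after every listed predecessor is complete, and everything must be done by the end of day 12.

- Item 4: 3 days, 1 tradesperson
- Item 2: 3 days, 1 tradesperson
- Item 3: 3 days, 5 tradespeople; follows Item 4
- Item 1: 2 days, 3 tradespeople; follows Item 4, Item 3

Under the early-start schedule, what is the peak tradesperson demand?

Early-start schedule: Item 4@1, Item 2@1, Item 3@4, Item 1@7.
Load per day: day 1: 2, day 2: 2, day 3: 2, day 4: 5, day 5: 5, day 6: 5, day 7: 3, day 8: 3, day 9: 0, day 10: 0, day 11: 0, day 12: 0.
Peak is 5.

5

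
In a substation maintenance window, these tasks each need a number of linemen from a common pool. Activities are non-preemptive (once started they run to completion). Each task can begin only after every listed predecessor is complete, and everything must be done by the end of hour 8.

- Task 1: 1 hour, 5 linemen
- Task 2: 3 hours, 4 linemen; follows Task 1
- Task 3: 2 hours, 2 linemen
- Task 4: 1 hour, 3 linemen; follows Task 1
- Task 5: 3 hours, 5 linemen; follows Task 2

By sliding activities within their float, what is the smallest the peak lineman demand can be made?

Early-start (Task 1@1, Task 2@2, Task 3@1, Task 4@2, Task 5@5) gives peak 9: h1:7  h2:9  h3:4  h4:4  h5:5  h6:5  h7:5  h8:0.
Shift Task 3→2, Task 4→5, Task 5→6.
Schedule Task 1@1, Task 2@2, Task 3@2, Task 4@5, Task 5@6: h1:5  h2:6  h3:6  h4:4  h5:3  h6:5  h7:5  h8:5 — peak 6.

6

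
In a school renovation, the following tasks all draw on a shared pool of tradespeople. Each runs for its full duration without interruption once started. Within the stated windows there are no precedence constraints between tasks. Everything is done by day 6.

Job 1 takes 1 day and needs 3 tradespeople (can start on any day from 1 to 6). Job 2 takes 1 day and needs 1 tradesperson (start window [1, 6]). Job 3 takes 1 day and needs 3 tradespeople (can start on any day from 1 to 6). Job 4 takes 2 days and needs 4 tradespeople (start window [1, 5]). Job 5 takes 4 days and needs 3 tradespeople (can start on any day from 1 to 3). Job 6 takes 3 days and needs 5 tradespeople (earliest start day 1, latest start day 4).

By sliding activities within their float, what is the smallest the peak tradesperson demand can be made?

Early-start (Job 1@1, Job 2@1, Job 3@1, Job 4@1, Job 5@1, Job 6@1) gives peak 19: d1:19  d2:12  d3:8  d4:3  d5:0  d6:0.
Shift Job 4→2, Job 5→2, Job 6→4.
Schedule Job 1@1, Job 2@1, Job 3@1, Job 4@2, Job 5@2, Job 6@4: d1:7  d2:7  d3:7  d4:8  d5:8  d6:5 — peak 8.

8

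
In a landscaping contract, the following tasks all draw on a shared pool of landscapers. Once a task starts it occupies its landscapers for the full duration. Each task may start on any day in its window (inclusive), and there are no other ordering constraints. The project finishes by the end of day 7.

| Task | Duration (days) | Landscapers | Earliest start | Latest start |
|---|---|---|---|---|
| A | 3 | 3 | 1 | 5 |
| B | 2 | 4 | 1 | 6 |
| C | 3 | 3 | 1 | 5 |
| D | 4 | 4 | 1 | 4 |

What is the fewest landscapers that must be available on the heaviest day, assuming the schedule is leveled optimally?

Early-start (A@1, B@1, C@1, D@1) gives peak 14: d1:14  d2:14  d3:10  d4:4  d5:0  d6:0  d7:0.
Shift C→3, D→4.
Schedule A@1, B@1, C@3, D@4: d1:7  d2:7  d3:6  d4:7  d5:7  d6:4  d7:4 — peak 7.

7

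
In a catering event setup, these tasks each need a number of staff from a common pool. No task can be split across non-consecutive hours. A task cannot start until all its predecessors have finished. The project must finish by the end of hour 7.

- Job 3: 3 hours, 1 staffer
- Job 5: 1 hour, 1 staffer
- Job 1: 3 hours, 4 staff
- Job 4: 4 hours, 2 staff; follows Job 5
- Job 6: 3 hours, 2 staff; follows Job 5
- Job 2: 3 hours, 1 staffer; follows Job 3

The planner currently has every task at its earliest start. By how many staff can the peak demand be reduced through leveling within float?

Early-start peak: h1:6  h2:9  h3:9  h4:5  h5:3  h6:1  h7:0 ⇒ 9.
Leveled (Job 3@2, Job 5@1, Job 1@1, Job 4@4, Job 6@4, Job 2@5): h1:5  h2:5  h3:5  h4:5  h5:5  h6:5  h7:3 ⇒ 5.
Reduction 9 − 5 = 4.

4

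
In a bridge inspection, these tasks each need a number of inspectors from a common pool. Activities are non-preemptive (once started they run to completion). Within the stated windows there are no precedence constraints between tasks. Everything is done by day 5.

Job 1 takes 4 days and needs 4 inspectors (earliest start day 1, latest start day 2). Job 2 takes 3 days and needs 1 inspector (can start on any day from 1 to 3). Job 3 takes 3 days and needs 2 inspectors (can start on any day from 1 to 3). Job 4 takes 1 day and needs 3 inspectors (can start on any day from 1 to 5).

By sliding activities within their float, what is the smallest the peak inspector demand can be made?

7

Early-start (Job 1@1, Job 2@1, Job 3@1, Job 4@1) gives peak 10: d1:10  d2:7  d3:7  d4:4  d5:0.
Shift Job 4→4.
Schedule Job 1@1, Job 2@1, Job 3@1, Job 4@4: d1:7  d2:7  d3:7  d4:7  d5:0 — peak 7.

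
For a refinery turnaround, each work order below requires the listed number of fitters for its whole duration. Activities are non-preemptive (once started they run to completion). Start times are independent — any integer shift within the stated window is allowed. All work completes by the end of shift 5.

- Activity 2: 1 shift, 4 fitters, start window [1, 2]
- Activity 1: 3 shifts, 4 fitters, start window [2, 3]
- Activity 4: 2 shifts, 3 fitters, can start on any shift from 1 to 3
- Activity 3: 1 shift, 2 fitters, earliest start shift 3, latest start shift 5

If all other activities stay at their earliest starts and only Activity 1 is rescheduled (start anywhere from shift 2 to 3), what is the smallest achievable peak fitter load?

7

Activity 1@2: s1:7  s2:7  s3:6  s4:4  s5:0 → peak 7
Activity 1@3: s1:7  s2:3  s3:6  s4:4  s5:4 → peak 7
Best is Activity 1@2, peak 7.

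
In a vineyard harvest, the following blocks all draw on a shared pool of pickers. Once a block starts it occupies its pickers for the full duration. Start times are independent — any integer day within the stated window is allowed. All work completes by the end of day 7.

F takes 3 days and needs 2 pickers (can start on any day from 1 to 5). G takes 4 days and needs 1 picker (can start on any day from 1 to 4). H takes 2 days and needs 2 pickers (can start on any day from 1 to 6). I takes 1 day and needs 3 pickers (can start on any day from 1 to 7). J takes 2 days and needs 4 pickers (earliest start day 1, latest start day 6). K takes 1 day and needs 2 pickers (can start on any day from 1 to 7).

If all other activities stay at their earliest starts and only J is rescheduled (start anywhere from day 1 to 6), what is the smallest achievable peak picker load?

10

J@1: d1:14  d2:9  d3:3  d4:1  d5:0  d6:0  d7:0 → peak 14
J@2: d1:10  d2:9  d3:7  d4:1  d5:0  d6:0  d7:0 → peak 10
J@3: d1:10  d2:5  d3:7  d4:5  d5:0  d6:0  d7:0 → peak 10
J@4: d1:10  d2:5  d3:3  d4:5  d5:4  d6:0  d7:0 → peak 10
J@5: d1:10  d2:5  d3:3  d4:1  d5:4  d6:4  d7:0 → peak 10
J@6: d1:10  d2:5  d3:3  d4:1  d5:0  d6:4  d7:4 → peak 10
Best is J@2, peak 10.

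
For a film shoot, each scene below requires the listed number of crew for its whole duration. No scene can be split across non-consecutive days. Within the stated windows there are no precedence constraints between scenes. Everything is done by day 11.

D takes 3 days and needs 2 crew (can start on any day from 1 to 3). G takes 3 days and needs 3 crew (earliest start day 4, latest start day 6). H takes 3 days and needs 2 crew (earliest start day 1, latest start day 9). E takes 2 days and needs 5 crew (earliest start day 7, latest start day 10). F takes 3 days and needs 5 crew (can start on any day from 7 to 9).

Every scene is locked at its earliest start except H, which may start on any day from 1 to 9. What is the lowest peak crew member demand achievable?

H@1: d1:4  d2:4  d3:4  d4:3  d5:3  d6:3  d7:10  d8:10  d9:5  d10:0  d11:0 → peak 10
H@2: d1:2  d2:4  d3:4  d4:5  d5:3  d6:3  d7:10  d8:10  d9:5  d10:0  d11:0 → peak 10
H@3: d1:2  d2:2  d3:4  d4:5  d5:5  d6:3  d7:10  d8:10  d9:5  d10:0  d11:0 → peak 10
H@4: d1:2  d2:2  d3:2  d4:5  d5:5  d6:5  d7:10  d8:10  d9:5  d10:0  d11:0 → peak 10
H@5: d1:2  d2:2  d3:2  d4:3  d5:5  d6:5  d7:12  d8:10  d9:5  d10:0  d11:0 → peak 12
H@6: d1:2  d2:2  d3:2  d4:3  d5:3  d6:5  d7:12  d8:12  d9:5  d10:0  d11:0 → peak 12
H@7: d1:2  d2:2  d3:2  d4:3  d5:3  d6:3  d7:12  d8:12  d9:7  d10:0  d11:0 → peak 12
H@8: d1:2  d2:2  d3:2  d4:3  d5:3  d6:3  d7:10  d8:12  d9:7  d10:2  d11:0 → peak 12
H@9: d1:2  d2:2  d3:2  d4:3  d5:3  d6:3  d7:10  d8:10  d9:7  d10:2  d11:2 → peak 10
Best is H@1, peak 10.

10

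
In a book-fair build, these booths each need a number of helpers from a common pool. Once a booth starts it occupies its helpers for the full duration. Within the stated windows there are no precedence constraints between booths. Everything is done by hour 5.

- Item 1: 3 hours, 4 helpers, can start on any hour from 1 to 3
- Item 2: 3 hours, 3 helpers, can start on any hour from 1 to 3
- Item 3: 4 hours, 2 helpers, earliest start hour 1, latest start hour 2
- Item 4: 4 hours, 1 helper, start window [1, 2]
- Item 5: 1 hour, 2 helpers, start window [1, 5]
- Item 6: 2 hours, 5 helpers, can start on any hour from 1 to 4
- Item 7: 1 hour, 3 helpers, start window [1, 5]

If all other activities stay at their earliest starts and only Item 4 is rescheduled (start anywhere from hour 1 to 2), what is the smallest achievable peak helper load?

19

Item 4@1: h1:20  h2:15  h3:10  h4:3  h5:0 → peak 20
Item 4@2: h1:19  h2:15  h3:10  h4:3  h5:1 → peak 19
Best is Item 4@2, peak 19.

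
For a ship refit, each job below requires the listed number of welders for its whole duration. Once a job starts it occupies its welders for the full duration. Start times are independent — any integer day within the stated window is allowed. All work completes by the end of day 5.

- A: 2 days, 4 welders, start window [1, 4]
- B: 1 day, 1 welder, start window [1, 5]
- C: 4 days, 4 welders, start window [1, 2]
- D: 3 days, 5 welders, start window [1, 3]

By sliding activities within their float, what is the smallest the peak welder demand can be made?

9

Early-start (A@1, B@1, C@1, D@1) gives peak 14: d1:14  d2:13  d3:9  d4:4  d5:0.
Shift D→3.
Schedule A@1, B@1, C@1, D@3: d1:9  d2:8  d3:9  d4:9  d5:5 — peak 9.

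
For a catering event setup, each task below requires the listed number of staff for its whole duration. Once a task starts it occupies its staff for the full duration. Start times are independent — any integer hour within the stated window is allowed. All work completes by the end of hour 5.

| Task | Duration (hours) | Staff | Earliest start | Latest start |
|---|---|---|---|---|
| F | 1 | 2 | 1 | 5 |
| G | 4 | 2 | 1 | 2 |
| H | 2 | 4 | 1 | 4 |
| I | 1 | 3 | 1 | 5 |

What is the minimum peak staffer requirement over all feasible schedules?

Early-start (F@1, G@1, H@1, I@1) gives peak 11: h1:11  h2:6  h3:2  h4:2  h5:0.
Shift H→2, I→4.
Schedule F@1, G@1, H@2, I@4: h1:4  h2:6  h3:6  h4:5  h5:0 — peak 6.

6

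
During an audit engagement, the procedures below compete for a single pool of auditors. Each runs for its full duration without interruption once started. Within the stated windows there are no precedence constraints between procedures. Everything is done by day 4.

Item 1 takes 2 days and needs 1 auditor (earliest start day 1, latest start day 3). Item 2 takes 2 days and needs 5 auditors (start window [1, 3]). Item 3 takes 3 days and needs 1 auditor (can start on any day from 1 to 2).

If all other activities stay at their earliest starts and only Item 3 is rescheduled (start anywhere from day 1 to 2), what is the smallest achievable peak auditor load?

7

Item 3@1: d1:7  d2:7  d3:1  d4:0 → peak 7
Item 3@2: d1:6  d2:7  d3:1  d4:1 → peak 7
Best is Item 3@1, peak 7.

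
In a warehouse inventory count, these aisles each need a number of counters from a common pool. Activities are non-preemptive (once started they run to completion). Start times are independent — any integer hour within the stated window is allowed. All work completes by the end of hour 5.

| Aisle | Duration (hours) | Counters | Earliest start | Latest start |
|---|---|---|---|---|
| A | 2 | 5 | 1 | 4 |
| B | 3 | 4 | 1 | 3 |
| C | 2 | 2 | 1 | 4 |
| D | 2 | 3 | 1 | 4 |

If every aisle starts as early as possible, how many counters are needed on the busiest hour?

Early-start schedule: A@1, B@1, C@1, D@1.
Load per hour: hour 1: 14, hour 2: 14, hour 3: 4, hour 4: 0, hour 5: 0.
Peak is 14.

14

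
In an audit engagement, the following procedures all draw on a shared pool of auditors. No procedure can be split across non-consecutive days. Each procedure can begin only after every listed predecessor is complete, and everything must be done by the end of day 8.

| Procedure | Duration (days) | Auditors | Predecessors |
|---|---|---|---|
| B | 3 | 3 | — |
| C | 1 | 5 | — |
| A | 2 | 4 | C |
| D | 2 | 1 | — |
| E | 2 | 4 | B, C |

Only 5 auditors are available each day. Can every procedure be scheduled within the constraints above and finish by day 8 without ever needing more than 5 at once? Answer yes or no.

yes

Schedule B@1, C@4, A@5, D@1, E@7: d1:4  d2:4  d3:3  d4:5  d5:4  d6:4  d7:4  d8:4 — peak 5 ≤ 5.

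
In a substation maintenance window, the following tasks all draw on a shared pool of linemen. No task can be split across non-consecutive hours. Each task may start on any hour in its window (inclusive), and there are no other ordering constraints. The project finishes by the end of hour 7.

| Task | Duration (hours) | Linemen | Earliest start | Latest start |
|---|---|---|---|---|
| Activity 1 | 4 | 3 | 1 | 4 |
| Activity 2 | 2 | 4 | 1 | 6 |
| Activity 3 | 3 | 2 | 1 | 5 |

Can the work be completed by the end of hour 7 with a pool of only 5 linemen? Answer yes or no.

Schedule Activity 1@1, Activity 2@5, Activity 3@1: h1:5  h2:5  h3:5  h4:3  h5:4  h6:4  h7:0 — peak 5 ≤ 5.

yes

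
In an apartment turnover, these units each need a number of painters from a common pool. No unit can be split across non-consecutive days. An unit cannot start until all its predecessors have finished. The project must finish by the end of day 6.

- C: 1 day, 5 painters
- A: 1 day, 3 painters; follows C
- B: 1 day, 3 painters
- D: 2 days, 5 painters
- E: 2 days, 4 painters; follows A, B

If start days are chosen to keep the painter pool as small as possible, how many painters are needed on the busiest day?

6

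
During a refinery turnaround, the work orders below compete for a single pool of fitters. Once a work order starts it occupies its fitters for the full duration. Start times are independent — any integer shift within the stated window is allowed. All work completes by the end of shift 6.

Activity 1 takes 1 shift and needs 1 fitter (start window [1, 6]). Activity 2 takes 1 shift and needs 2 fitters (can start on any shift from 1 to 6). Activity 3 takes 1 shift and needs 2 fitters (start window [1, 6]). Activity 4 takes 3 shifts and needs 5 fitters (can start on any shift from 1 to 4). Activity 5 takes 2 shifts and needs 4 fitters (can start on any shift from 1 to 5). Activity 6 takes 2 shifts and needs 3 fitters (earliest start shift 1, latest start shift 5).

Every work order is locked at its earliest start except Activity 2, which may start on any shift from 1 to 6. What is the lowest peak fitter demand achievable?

15

Activity 2@1: s1:17  s2:12  s3:5  s4:0  s5:0  s6:0 → peak 17
Activity 2@2: s1:15  s2:14  s3:5  s4:0  s5:0  s6:0 → peak 15
Activity 2@3: s1:15  s2:12  s3:7  s4:0  s5:0  s6:0 → peak 15
Activity 2@4: s1:15  s2:12  s3:5  s4:2  s5:0  s6:0 → peak 15
Activity 2@5: s1:15  s2:12  s3:5  s4:0  s5:2  s6:0 → peak 15
Activity 2@6: s1:15  s2:12  s3:5  s4:0  s5:0  s6:2 → peak 15
Best is Activity 2@2, peak 15.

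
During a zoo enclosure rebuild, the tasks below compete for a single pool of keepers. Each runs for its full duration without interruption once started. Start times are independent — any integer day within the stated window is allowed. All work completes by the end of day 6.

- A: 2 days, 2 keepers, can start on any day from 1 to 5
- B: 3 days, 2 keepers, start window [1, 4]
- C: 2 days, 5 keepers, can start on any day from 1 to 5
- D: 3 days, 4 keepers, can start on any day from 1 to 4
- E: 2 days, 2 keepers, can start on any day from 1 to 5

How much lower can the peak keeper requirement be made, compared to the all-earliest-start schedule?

Early-start peak: d1:15  d2:15  d3:6  d4:0  d5:0  d6:0 ⇒ 15.
Leveled (A@1, B@4, C@5, D@1, E@3): d1:6  d2:6  d3:6  d4:4  d5:7  d6:7 ⇒ 7.
Reduction 15 − 7 = 8.

8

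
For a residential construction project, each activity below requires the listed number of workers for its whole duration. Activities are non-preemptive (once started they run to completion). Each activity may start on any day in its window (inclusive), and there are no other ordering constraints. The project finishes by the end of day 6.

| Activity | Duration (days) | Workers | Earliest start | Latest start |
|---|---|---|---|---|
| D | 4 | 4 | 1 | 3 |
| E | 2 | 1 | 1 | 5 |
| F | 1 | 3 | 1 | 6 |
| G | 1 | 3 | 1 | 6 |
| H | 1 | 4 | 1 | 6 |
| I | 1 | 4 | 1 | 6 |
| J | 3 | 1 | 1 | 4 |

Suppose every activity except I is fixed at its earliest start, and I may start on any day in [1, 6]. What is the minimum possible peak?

I@1: d1:20  d2:6  d3:5  d4:4  d5:0  d6:0 → peak 20
I@2: d1:16  d2:10  d3:5  d4:4  d5:0  d6:0 → peak 16
I@3: d1:16  d2:6  d3:9  d4:4  d5:0  d6:0 → peak 16
I@4: d1:16  d2:6  d3:5  d4:8  d5:0  d6:0 → peak 16
I@5: d1:16  d2:6  d3:5  d4:4  d5:4  d6:0 → peak 16
I@6: d1:16  d2:6  d3:5  d4:4  d5:0  d6:4 → peak 16
Best is I@2, peak 16.

16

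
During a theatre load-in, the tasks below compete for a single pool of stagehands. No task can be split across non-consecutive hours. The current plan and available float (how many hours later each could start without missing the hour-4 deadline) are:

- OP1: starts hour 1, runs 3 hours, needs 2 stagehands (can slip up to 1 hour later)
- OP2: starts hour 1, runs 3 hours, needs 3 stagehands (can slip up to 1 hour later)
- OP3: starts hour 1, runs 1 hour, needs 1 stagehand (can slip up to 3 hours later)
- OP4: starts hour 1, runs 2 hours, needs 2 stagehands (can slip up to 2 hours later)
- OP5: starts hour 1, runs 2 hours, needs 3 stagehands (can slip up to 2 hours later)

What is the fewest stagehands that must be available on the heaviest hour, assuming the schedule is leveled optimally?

Early-start (OP1@1, OP2@1, OP3@1, OP4@1, OP5@1) gives peak 11: h1:11  h2:10  h3:5  h4:0.
Shift OP5→3.
Schedule OP1@1, OP2@1, OP3@1, OP4@1, OP5@3: h1:8  h2:7  h3:8  h4:3 — peak 8.

8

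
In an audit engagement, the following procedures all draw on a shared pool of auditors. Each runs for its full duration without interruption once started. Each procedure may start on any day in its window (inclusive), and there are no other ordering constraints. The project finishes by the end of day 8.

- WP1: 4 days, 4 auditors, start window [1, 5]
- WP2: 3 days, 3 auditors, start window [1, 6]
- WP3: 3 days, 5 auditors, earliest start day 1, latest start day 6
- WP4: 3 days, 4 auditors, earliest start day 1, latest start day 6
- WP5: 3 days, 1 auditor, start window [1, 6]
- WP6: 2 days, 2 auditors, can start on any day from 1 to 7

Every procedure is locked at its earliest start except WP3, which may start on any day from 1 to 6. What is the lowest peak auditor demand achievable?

14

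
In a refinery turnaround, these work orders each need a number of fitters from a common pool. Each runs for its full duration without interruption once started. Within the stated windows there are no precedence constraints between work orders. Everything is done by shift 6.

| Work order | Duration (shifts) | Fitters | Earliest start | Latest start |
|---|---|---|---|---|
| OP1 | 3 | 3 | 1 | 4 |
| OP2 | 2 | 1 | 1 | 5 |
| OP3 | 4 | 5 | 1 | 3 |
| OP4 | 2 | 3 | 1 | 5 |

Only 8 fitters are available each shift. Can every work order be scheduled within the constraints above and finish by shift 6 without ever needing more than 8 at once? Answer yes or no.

yes

Schedule OP1@1, OP2@1, OP3@3, OP4@1: s1:7  s2:7  s3:8  s4:5  s5:5  s6:5 — peak 8 ≤ 8.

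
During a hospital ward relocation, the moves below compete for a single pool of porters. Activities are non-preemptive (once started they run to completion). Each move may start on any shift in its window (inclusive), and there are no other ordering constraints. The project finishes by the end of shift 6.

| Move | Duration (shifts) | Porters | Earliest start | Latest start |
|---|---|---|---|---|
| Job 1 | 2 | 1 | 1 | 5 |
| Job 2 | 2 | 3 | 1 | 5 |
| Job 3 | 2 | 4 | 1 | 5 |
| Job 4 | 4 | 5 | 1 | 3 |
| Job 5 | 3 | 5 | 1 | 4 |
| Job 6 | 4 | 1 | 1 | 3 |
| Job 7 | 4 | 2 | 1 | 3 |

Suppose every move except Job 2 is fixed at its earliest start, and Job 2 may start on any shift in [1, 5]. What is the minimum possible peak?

Job 2@1: s1:21  s2:21  s3:13  s4:8  s5:0  s6:0 → peak 21
Job 2@2: s1:18  s2:21  s3:16  s4:8  s5:0  s6:0 → peak 21
Job 2@3: s1:18  s2:18  s3:16  s4:11  s5:0  s6:0 → peak 18
Job 2@4: s1:18  s2:18  s3:13  s4:11  s5:3  s6:0 → peak 18
Job 2@5: s1:18  s2:18  s3:13  s4:8  s5:3  s6:3 → peak 18
Best is Job 2@3, peak 18.

18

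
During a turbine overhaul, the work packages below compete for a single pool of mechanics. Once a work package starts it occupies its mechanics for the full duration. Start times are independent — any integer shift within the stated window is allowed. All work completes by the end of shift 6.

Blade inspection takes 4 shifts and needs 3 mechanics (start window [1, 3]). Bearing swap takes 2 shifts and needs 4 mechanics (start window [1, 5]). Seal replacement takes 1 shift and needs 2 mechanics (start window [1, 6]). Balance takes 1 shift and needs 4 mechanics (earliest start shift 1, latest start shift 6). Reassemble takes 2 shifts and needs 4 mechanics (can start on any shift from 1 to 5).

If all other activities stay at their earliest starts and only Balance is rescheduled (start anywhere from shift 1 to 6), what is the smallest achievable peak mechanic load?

Balance@1: s1:17  s2:11  s3:3  s4:3  s5:0  s6:0 → peak 17
Balance@2: s1:13  s2:15  s3:3  s4:3  s5:0  s6:0 → peak 15
Balance@3: s1:13  s2:11  s3:7  s4:3  s5:0  s6:0 → peak 13
Balance@4: s1:13  s2:11  s3:3  s4:7  s5:0  s6:0 → peak 13
Balance@5: s1:13  s2:11  s3:3  s4:3  s5:4  s6:0 → peak 13
Balance@6: s1:13  s2:11  s3:3  s4:3  s5:0  s6:4 → peak 13
Best is Balance@3, peak 13.

13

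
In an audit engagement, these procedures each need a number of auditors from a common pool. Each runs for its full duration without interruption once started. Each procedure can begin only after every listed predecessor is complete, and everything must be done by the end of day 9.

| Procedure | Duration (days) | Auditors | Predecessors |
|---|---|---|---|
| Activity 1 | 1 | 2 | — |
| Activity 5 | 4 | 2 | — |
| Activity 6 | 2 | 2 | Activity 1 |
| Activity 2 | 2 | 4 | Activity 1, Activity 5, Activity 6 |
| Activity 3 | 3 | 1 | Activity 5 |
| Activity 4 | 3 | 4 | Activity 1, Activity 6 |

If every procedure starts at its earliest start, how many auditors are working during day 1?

4

At early start, day 1 has: Activity 1, Activity 5.
Demand: 2 + 2 = 4.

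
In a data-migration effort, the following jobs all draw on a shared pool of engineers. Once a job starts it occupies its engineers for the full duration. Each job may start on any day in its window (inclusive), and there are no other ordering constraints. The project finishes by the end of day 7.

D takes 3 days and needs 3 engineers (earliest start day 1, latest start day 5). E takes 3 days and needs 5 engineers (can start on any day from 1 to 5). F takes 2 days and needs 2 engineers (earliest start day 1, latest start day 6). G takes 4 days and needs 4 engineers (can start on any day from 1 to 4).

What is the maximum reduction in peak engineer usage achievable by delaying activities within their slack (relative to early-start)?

7

Early-start peak: d1:14  d2:14  d3:12  d4:4  d5:0  d6:0  d7:0 ⇒ 14.
Leveled (D@1, E@5, F@4, G@1): d1:7  d2:7  d3:7  d4:6  d5:7  d6:5  d7:5 ⇒ 7.
Reduction 14 − 7 = 7.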